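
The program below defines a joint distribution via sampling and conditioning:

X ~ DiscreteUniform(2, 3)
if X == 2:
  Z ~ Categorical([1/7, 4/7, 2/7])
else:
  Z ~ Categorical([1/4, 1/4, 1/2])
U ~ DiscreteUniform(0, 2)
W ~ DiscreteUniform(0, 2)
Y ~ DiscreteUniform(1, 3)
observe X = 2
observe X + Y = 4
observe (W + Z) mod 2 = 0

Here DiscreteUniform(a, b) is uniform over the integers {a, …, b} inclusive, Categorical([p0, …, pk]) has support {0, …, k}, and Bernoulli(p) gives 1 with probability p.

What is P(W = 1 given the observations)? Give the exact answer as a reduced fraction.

P(W = 1 | obs) = 2/5

Enumerate traces; 15 have nonzero weight after conditioning:
  (X=2, Z=0, U=0, W=0, Y=2) weight 1/378
  (X=2, Z=0, U=0, W=2, Y=2) weight 1/378
  (X=2, Z=0, U=1, W=0, Y=2) weight 1/378
  (X=2, Z=0, U=1, W=2, Y=2) weight 1/378
  (X=2, Z=0, U=2, W=0, Y=2) weight 1/378
  (X=2, Z=0, U=2, W=2, Y=2) weight 1/378
  (X=2, Z=1, U=0, W=1, Y=2) weight 2/189
  (X=2, Z=1, U=1, W=1, Y=2) weight 2/189
  … 7 more
Group by W:
  weight(W=0) = 1/42
  weight(W=1) = 2/63
  weight(W=2) = 1/42
Total weight = 1/42 + 2/63 + 1/42 = 5/63
P(W=0 | obs) = 1/42 / 5/63 = 3/10
P(W=1 | obs) = 2/63 / 5/63 = 2/5
P(W=2 | obs) = 1/42 / 5/63 = 3/10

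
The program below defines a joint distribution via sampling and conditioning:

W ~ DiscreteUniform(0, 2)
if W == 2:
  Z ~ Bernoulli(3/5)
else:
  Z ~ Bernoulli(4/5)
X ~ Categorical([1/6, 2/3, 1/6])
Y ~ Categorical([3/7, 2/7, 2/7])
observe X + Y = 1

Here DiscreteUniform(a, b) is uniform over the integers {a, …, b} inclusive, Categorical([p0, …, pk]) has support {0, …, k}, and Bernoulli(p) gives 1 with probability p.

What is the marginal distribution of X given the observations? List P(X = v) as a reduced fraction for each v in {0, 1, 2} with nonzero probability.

Enumerate traces; 12 have nonzero weight after conditioning:
  (W=0, Z=0, X=0, Y=1) weight 1/315
  (W=0, Z=0, X=1, Y=0) weight 2/105
  (W=0, Z=1, X=0, Y=1) weight 4/315
  (W=0, Z=1, X=1, Y=0) weight 8/105
  (W=1, Z=0, X=0, Y=1) weight 1/315
  (W=1, Z=0, X=1, Y=0) weight 2/105
  (W=1, Z=1, X=0, Y=1) weight 4/315
  (W=1, Z=1, X=1, Y=0) weight 8/105
  … 4 more
Group by X:
  weight(X=0) = 1/21
  weight(X=1) = 2/7
Total weight = 1/21 + 2/7 = 1/3
P(X=0 | obs) = 1/21 / 1/3 = 1/7
P(X=1 | obs) = 2/7 / 1/3 = 6/7

P(X=0) = 1/7, P(X=1) = 6/7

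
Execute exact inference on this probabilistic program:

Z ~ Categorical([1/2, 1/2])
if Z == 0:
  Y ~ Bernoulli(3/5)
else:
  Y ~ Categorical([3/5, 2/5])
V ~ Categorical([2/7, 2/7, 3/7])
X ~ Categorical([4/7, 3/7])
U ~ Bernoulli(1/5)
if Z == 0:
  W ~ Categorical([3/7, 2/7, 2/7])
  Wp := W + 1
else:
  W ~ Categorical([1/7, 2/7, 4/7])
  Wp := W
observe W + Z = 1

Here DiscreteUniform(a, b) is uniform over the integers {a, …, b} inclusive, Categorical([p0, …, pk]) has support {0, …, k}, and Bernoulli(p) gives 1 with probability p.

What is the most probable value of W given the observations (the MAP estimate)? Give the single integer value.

argmax_v P(W = v | obs) = 1

Enumerate traces; 48 have nonzero weight after conditioning:
  (Z=0, Y=0, V=0, X=0, U=0, W=1) weight 64/8575
  (Z=0, Y=0, V=0, X=0, U=1, W=1) weight 16/8575
  (Z=0, Y=0, V=0, X=1, U=0, W=1) weight 48/8575
  (Z=0, Y=0, V=0, X=1, U=1, W=1) weight 12/8575
  (Z=0, Y=0, V=1, X=0, U=0, W=1) weight 64/8575
  (Z=0, Y=0, V=1, X=0, U=1, W=1) weight 16/8575
  (Z=0, Y=0, V=1, X=1, U=0, W=1) weight 48/8575
  (Z=0, Y=0, V=1, X=1, U=1, W=1) weight 12/8575
  (Z=1, Y=0, V=0, X=0, U=0, W=0) weight 48/8575
  … 39 more
Group by W:
  weight(W=0) = 1/14
  weight(W=1) = 1/7
Total weight = 1/14 + 1/7 = 3/14
P(W=0 | obs) = 1/14 / 3/14 = 1/3
P(W=1 | obs) = 1/7 / 3/14 = 2/3
argmax = 1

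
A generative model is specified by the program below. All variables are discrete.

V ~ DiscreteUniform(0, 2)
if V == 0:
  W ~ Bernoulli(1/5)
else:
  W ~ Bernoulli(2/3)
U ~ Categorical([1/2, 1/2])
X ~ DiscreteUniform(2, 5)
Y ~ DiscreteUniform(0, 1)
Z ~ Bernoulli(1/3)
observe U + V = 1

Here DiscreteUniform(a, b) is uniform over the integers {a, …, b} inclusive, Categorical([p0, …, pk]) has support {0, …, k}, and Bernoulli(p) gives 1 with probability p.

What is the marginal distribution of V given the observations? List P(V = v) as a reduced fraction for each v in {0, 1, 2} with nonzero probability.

P(V=0) = 1/2, P(V=1) = 1/2

Enumerate traces; 64 have nonzero weight after conditioning:
  (V=0, W=0, U=1, X=2, Y=0, Z=0) weight 1/90
  (V=0, W=0, U=1, X=2, Y=0, Z=1) weight 1/180
  (V=0, W=0, U=1, X=2, Y=1, Z=0) weight 1/90
  (V=0, W=0, U=1, X=2, Y=1, Z=1) weight 1/180
  (V=0, W=0, U=1, X=3, Y=0, Z=0) weight 1/90
  (V=0, W=0, U=1, X=3, Y=0, Z=1) weight 1/180
  (V=0, W=0, U=1, X=3, Y=1, Z=0) weight 1/90
  (V=0, W=0, U=1, X=3, Y=1, Z=1) weight 1/180
  (V=1, W=0, U=0, X=2, Y=0, Z=0) weight 1/216
  … 55 more
Group by V:
  weight(V=0) = 1/6
  weight(V=1) = 1/6
Total weight = 1/6 + 1/6 = 1/3
P(V=0 | obs) = 1/6 / 1/3 = 1/2
P(V=1 | obs) = 1/6 / 1/3 = 1/2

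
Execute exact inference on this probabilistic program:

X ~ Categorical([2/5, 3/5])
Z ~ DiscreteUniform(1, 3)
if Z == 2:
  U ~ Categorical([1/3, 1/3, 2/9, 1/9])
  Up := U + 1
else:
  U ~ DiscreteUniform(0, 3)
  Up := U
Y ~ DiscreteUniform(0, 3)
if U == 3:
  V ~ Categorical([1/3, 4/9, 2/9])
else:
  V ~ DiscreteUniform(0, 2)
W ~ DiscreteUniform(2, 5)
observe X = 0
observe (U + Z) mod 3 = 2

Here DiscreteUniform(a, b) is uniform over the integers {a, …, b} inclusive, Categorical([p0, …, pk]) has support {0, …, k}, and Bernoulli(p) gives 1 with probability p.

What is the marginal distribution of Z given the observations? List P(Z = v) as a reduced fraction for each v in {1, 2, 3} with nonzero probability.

Enumerate traces; 192 have nonzero weight after conditioning:
  (X=0, Z=1, U=1, Y=0, V=0, W=2) weight 1/1440
  (X=0, Z=1, U=1, Y=0, V=0, W=3) weight 1/1440
  (X=0, Z=1, U=1, Y=0, V=0, W=4) weight 1/1440
  (X=0, Z=1, U=1, Y=0, V=0, W=5) weight 1/1440
  (X=0, Z=1, U=1, Y=0, V=1, W=2) weight 1/1440
  (X=0, Z=1, U=1, Y=0, V=1, W=3) weight 1/1440
  (X=0, Z=1, U=1, Y=0, V=1, W=4) weight 1/1440
  (X=0, Z=1, U=1, Y=0, V=1, W=5) weight 1/1440
  (X=0, Z=2, U=0, Y=0, V=0, W=2) weight 1/1080
  (X=0, Z=3, U=2, Y=0, V=0, W=2) weight 1/1440
  … 182 more
Group by Z:
  weight(Z=1) = 1/30
  weight(Z=2) = 8/135
  weight(Z=3) = 1/30
Total weight = 1/30 + 8/135 + 1/30 = 17/135
P(Z=1 | obs) = 1/30 / 17/135 = 9/34
P(Z=2 | obs) = 8/135 / 17/135 = 8/17
P(Z=3 | obs) = 1/30 / 17/135 = 9/34

P(Z=1) = 9/34, P(Z=2) = 8/17, P(Z=3) = 9/34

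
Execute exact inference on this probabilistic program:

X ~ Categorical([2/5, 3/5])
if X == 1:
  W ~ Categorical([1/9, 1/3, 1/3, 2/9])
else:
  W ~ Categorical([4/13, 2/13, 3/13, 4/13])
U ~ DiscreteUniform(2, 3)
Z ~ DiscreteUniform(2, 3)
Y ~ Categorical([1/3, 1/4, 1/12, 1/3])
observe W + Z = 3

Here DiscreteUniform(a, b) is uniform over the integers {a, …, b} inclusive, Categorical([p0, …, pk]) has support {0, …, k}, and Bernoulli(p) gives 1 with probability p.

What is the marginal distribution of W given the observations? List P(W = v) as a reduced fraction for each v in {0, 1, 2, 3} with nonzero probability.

Enumerate traces; 32 have nonzero weight after conditioning:
  (X=0, W=0, U=2, Z=3, Y=0) weight 2/195
  (X=0, W=0, U=2, Z=3, Y=1) weight 1/130
  (X=0, W=0, U=2, Z=3, Y=2) weight 1/390
  (X=0, W=0, U=2, Z=3, Y=3) weight 2/195
  (X=0, W=0, U=3, Z=3, Y=0) weight 2/195
  (X=0, W=0, U=3, Z=3, Y=1) weight 1/130
  (X=0, W=0, U=3, Z=3, Y=2) weight 1/390
  (X=0, W=0, U=3, Z=3, Y=3) weight 2/195
  (X=0, W=1, U=2, Z=2, Y=0) weight 1/195
  … 23 more
Group by W:
  weight(W=0) = 37/390
  weight(W=1) = 17/130
Total weight = 37/390 + 17/130 = 44/195
P(W=0 | obs) = 37/390 / 44/195 = 37/88
P(W=1 | obs) = 17/130 / 44/195 = 51/88

P(W=0) = 37/88, P(W=1) = 51/88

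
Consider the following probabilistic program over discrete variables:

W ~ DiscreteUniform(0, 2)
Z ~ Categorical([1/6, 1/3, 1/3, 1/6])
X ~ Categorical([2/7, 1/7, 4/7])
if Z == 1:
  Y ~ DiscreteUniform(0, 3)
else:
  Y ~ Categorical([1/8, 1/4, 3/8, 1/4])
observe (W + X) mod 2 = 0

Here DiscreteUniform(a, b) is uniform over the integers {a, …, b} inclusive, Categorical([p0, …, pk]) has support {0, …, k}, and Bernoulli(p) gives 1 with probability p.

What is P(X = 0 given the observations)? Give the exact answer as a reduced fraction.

Enumerate traces; 80 have nonzero weight after conditioning:
  (W=0, Z=0, X=0, Y=0) weight 1/504
  (W=0, Z=0, X=0, Y=1) weight 1/252
  (W=0, Z=0, X=0, Y=2) weight 1/168
  (W=0, Z=0, X=0, Y=3) weight 1/252
  (W=0, Z=0, X=2, Y=0) weight 1/252
  (W=0, Z=0, X=2, Y=1) weight 1/126
  (W=0, Z=0, X=2, Y=2) weight 1/84
  (W=0, Z=0, X=2, Y=3) weight 1/126
  (W=1, Z=0, X=1, Y=0) weight 1/1008
  … 71 more
Group by X:
  weight(X=0) = 4/21
  weight(X=1) = 1/21
  weight(X=2) = 8/21
Total weight = 4/21 + 1/21 + 8/21 = 13/21
P(X=0 | obs) = 4/21 / 13/21 = 4/13
P(X=1 | obs) = 1/21 / 13/21 = 1/13
P(X=2 | obs) = 8/21 / 13/21 = 8/13

P(X = 0 | obs) = 4/13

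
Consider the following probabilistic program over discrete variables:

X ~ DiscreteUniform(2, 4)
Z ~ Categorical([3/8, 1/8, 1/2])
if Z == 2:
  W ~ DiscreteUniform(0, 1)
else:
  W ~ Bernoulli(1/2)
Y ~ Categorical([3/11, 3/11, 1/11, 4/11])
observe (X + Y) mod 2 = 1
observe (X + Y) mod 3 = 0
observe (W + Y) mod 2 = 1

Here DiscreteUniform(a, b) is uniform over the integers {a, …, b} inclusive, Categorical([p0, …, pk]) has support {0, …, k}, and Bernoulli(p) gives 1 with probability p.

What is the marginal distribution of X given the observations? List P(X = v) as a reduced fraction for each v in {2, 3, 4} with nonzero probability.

P(X=2) = 1/2, P(X=3) = 1/2

Enumerate traces; 6 have nonzero weight after conditioning:
  (X=2, Z=0, W=0, Y=1) weight 3/176
  (X=2, Z=1, W=0, Y=1) weight 1/176
  (X=2, Z=2, W=0, Y=1) weight 1/44
  (X=3, Z=0, W=1, Y=0) weight 3/176
  (X=3, Z=1, W=1, Y=0) weight 1/176
  (X=3, Z=2, W=1, Y=0) weight 1/44
Group by X:
  weight(X=2) = 1/22
  weight(X=3) = 1/22
Total weight = 1/22 + 1/22 = 1/11
P(X=2 | obs) = 1/22 / 1/11 = 1/2
P(X=3 | obs) = 1/22 / 1/11 = 1/2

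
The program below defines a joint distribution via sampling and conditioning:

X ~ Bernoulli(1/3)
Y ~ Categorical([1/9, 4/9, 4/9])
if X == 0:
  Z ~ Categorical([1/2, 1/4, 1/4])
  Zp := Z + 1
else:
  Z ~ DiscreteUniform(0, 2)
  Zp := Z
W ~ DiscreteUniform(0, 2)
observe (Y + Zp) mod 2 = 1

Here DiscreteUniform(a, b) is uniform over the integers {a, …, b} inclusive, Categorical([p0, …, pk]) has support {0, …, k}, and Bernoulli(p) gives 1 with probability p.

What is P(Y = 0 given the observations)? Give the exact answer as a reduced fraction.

Enumerate traces; 27 have nonzero weight after conditioning:
  (X=0, Y=0, Z=0, W=0) weight 1/81
  (X=0, Y=0, Z=0, W=1) weight 1/81
  (X=0, Y=0, Z=0, W=2) weight 1/81
  (X=0, Y=0, Z=2, W=0) weight 1/162
  (X=0, Y=0, Z=2, W=1) weight 1/162
  (X=0, Y=0, Z=2, W=2) weight 1/162
  (X=0, Y=1, Z=1, W=0) weight 2/81
  (X=0, Y=1, Z=1, W=1) weight 2/81
  (X=0, Y=2, Z=0, W=0) weight 4/81
  … 18 more
Group by Y:
  weight(Y=0) = 11/162
  weight(Y=1) = 14/81
  weight(Y=2) = 22/81
Total weight = 11/162 + 14/81 + 22/81 = 83/162
P(Y=0 | obs) = 11/162 / 83/162 = 11/83
P(Y=1 | obs) = 14/81 / 83/162 = 28/83
P(Y=2 | obs) = 22/81 / 83/162 = 44/83

P(Y = 0 | obs) = 11/83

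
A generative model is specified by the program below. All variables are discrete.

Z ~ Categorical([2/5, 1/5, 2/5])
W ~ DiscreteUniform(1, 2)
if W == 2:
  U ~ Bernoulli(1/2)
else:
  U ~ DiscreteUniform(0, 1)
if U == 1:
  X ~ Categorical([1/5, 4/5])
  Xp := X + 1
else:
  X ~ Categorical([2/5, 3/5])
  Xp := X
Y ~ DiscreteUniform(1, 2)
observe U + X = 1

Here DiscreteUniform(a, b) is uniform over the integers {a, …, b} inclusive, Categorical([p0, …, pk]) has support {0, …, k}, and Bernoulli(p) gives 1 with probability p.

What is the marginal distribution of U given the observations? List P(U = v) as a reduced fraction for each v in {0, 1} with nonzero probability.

P(U=0) = 3/4, P(U=1) = 1/4

Enumerate traces; 24 have nonzero weight after conditioning:
  (Z=0, W=1, U=0, X=1, Y=1) weight 3/100
  (Z=0, W=1, U=0, X=1, Y=2) weight 3/100
  (Z=0, W=1, U=1, X=0, Y=1) weight 1/100
  (Z=0, W=1, U=1, X=0, Y=2) weight 1/100
  (Z=0, W=2, U=0, X=1, Y=1) weight 3/100
  (Z=0, W=2, U=0, X=1, Y=2) weight 3/100
  (Z=0, W=2, U=1, X=0, Y=1) weight 1/100
  (Z=0, W=2, U=1, X=0, Y=2) weight 1/100
  … 16 more
Group by U:
  weight(U=0) = 3/10
  weight(U=1) = 1/10
Total weight = 3/10 + 1/10 = 2/5
P(U=0 | obs) = 3/10 / 2/5 = 3/4
P(U=1 | obs) = 1/10 / 2/5 = 1/4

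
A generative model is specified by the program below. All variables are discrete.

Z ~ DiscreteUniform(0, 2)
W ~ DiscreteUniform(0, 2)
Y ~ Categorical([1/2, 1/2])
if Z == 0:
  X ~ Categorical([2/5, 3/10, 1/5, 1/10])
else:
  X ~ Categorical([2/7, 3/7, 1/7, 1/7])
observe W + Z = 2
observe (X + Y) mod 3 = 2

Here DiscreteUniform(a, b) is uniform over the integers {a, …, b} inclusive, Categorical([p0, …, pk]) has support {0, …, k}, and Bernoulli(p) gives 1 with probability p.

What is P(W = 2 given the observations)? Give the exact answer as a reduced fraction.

Enumerate traces; 6 have nonzero weight after conditioning:
  (Z=0, W=2, Y=0, X=2) weight 1/90
  (Z=0, W=2, Y=1, X=1) weight 1/60
  (Z=1, W=1, Y=0, X=2) weight 1/126
  (Z=1, W=1, Y=1, X=1) weight 1/42
  (Z=2, W=0, Y=0, X=2) weight 1/126
  (Z=2, W=0, Y=1, X=1) weight 1/42
Group by W:
  weight(W=0) = 2/63
  weight(W=1) = 2/63
  weight(W=2) = 1/36
Total weight = 2/63 + 2/63 + 1/36 = 23/252
P(W=0 | obs) = 2/63 / 23/252 = 8/23
P(W=1 | obs) = 2/63 / 23/252 = 8/23
P(W=2 | obs) = 1/36 / 23/252 = 7/23

P(W = 2 | obs) = 7/23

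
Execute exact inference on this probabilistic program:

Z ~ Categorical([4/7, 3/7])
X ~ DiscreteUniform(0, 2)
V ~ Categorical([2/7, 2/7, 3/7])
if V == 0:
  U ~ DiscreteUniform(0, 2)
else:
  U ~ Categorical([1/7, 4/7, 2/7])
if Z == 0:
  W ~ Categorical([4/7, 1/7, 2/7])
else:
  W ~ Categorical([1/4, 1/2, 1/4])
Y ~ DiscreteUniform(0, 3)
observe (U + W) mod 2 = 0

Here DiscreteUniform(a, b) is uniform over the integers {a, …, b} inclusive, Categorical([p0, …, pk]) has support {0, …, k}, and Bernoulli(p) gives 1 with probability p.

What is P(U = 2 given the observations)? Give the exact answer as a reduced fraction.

Enumerate traces; 360 have nonzero weight after conditioning:
  (Z=0, X=0, V=0, U=0, W=0, Y=0) weight 8/3087
  (Z=0, X=0, V=0, U=0, W=0, Y=1) weight 8/3087
  (Z=0, X=0, V=0, U=0, W=0, Y=2) weight 8/3087
  (Z=0, X=0, V=0, U=0, W=0, Y=3) weight 8/3087
  (Z=0, X=0, V=0, U=0, W=2, Y=0) weight 4/3087
  (Z=0, X=0, V=0, U=0, W=2, Y=1) weight 4/3087
  (Z=0, X=0, V=0, U=0, W=2, Y=2) weight 4/3087
  (Z=0, X=0, V=0, U=0, W=2, Y=3) weight 4/3087
  (Z=0, X=0, V=0, U=1, W=1, Y=0) weight 2/3087
  (Z=0, X=0, V=0, U=2, W=0, Y=0) weight 8/3087
  … 350 more
Group by U:
  weight(U=0) = 667/4802
  weight(U=1) = 1073/7203
  weight(U=2) = 506/2401
Total weight = 667/4802 + 1073/7203 + 506/2401 = 7183/14406
P(U=0 | obs) = 667/4802 / 7183/14406 = 2001/7183
P(U=1 | obs) = 1073/7203 / 7183/14406 = 2146/7183
P(U=2 | obs) = 506/2401 / 7183/14406 = 276/653

P(U = 2 | obs) = 276/653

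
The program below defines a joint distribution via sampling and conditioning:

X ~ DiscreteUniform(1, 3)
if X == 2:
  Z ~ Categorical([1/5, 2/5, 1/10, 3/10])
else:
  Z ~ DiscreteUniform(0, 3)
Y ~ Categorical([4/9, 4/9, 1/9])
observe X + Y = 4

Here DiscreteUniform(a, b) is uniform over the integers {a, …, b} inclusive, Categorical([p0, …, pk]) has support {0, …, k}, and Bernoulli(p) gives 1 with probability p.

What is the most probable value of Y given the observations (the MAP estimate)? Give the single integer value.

Enumerate traces; 8 have nonzero weight after conditioning:
  (X=2, Z=0, Y=2) weight 1/135
  (X=2, Z=1, Y=2) weight 2/135
  (X=2, Z=2, Y=2) weight 1/270
  (X=2, Z=3, Y=2) weight 1/90
  (X=3, Z=0, Y=1) weight 1/27
  (X=3, Z=1, Y=1) weight 1/27
  (X=3, Z=2, Y=1) weight 1/27
  (X=3, Z=3, Y=1) weight 1/27
Group by Y:
  weight(Y=1) = 4/27
  weight(Y=2) = 1/27
Total weight = 4/27 + 1/27 = 5/27
P(Y=1 | obs) = 4/27 / 5/27 = 4/5
P(Y=2 | obs) = 1/27 / 5/27 = 1/5
argmax = 1

argmax_v P(Y = v | obs) = 1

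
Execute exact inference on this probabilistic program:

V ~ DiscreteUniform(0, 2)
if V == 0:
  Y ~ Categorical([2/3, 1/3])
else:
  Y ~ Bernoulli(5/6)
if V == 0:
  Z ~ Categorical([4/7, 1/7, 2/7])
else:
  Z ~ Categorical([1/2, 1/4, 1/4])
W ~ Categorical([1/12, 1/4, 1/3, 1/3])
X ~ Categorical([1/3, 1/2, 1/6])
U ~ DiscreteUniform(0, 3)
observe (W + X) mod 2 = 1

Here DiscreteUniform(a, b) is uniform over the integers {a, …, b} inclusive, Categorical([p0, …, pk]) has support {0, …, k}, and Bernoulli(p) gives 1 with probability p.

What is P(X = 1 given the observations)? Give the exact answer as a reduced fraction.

P(X = 1 | obs) = 5/12

Enumerate traces; 432 have nonzero weight after conditioning:
  (V=0, Y=0, Z=0, W=0, X=1, U=0) weight 1/756
  (V=0, Y=0, Z=0, W=0, X=1, U=1) weight 1/756
  (V=0, Y=0, Z=0, W=0, X=1, U=2) weight 1/756
  (V=0, Y=0, Z=0, W=0, X=1, U=3) weight 1/756
  (V=0, Y=0, Z=0, W=1, X=0, U=0) weight 1/378
  (V=0, Y=0, Z=0, W=1, X=0, U=1) weight 1/378
  (V=0, Y=0, Z=0, W=1, X=0, U=2) weight 1/378
  (V=0, Y=0, Z=0, W=1, X=0, U=3) weight 1/378
  (V=0, Y=0, Z=0, W=1, X=2, U=0) weight 1/756
  … 423 more
Group by X:
  weight(X=0) = 7/36
  weight(X=1) = 5/24
  weight(X=2) = 7/72
Total weight = 7/36 + 5/24 + 7/72 = 1/2
P(X=0 | obs) = 7/36 / 1/2 = 7/18
P(X=1 | obs) = 5/24 / 1/2 = 5/12
P(X=2 | obs) = 7/72 / 1/2 = 7/36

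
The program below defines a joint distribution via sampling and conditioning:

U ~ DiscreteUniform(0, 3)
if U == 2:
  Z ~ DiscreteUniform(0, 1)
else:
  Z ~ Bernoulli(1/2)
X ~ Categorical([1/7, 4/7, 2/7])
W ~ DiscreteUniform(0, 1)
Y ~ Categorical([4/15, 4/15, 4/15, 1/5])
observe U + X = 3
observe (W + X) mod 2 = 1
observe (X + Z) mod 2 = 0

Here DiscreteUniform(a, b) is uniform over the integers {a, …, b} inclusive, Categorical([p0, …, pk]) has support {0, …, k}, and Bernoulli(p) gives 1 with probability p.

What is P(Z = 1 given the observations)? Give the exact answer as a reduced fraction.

P(Z = 1 | obs) = 4/7

Enumerate traces; 12 have nonzero weight after conditioning:
  (U=1, Z=0, X=2, W=1, Y=0) weight 1/210
  (U=1, Z=0, X=2, W=1, Y=1) weight 1/210
  (U=1, Z=0, X=2, W=1, Y=2) weight 1/210
  (U=1, Z=0, X=2, W=1, Y=3) weight 1/280
  (U=2, Z=1, X=1, W=0, Y=0) weight 1/105
  (U=2, Z=1, X=1, W=0, Y=1) weight 1/105
  (U=2, Z=1, X=1, W=0, Y=2) weight 1/105
  (U=2, Z=1, X=1, W=0, Y=3) weight 1/140
  … 4 more
Group by Z:
  weight(Z=0) = 3/112
  weight(Z=1) = 1/28
Total weight = 3/112 + 1/28 = 1/16
P(Z=0 | obs) = 3/112 / 1/16 = 3/7
P(Z=1 | obs) = 1/28 / 1/16 = 4/7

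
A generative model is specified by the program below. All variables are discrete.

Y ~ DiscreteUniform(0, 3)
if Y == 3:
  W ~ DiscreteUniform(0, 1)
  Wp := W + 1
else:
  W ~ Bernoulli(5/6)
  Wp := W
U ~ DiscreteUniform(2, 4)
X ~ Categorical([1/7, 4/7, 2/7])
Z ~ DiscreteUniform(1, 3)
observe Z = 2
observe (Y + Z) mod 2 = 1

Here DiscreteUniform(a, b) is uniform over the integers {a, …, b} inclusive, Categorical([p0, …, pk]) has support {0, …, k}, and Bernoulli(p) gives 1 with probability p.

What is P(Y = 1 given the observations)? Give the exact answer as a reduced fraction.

P(Y = 1 | obs) = 1/2

Enumerate traces; 36 have nonzero weight after conditioning:
  (Y=1, W=0, U=2, X=0, Z=2) weight 1/1512
  (Y=1, W=0, U=2, X=1, Z=2) weight 1/378
  (Y=1, W=0, U=2, X=2, Z=2) weight 1/756
  (Y=1, W=0, U=3, X=0, Z=2) weight 1/1512
  (Y=1, W=0, U=3, X=1, Z=2) weight 1/378
  (Y=1, W=0, U=3, X=2, Z=2) weight 1/756
  (Y=1, W=0, U=4, X=0, Z=2) weight 1/1512
  (Y=1, W=0, U=4, X=1, Z=2) weight 1/378
  (Y=3, W=0, U=2, X=0, Z=2) weight 1/504
  … 27 more
Group by Y:
  weight(Y=1) = 1/12
  weight(Y=3) = 1/12
Total weight = 1/12 + 1/12 = 1/6
P(Y=1 | obs) = 1/12 / 1/6 = 1/2
P(Y=3 | obs) = 1/12 / 1/6 = 1/2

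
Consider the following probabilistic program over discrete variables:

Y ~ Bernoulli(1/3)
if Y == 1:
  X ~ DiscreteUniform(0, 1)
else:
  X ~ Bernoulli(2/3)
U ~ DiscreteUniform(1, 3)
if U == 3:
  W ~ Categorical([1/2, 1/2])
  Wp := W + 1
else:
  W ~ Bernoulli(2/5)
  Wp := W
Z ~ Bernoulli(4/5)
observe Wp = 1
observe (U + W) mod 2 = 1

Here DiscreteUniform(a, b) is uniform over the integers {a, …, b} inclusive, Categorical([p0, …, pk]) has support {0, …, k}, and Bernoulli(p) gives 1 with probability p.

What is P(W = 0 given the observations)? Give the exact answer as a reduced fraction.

P(W = 0 | obs) = 5/9

Enumerate traces; 16 have nonzero weight after conditioning:
  (Y=0, X=0, U=2, W=1, Z=0) weight 4/675
  (Y=0, X=0, U=2, W=1, Z=1) weight 16/675
  (Y=0, X=0, U=3, W=0, Z=0) weight 1/135
  (Y=0, X=0, U=3, W=0, Z=1) weight 4/135
  (Y=0, X=1, U=2, W=1, Z=0) weight 8/675
  (Y=0, X=1, U=2, W=1, Z=1) weight 32/675
  (Y=0, X=1, U=3, W=0, Z=0) weight 2/135
  (Y=0, X=1, U=3, W=0, Z=1) weight 8/135
  … 8 more
Group by W:
  weight(W=0) = 1/6
  weight(W=1) = 2/15
Total weight = 1/6 + 2/15 = 3/10
P(W=0 | obs) = 1/6 / 3/10 = 5/9
P(W=1 | obs) = 2/15 / 3/10 = 4/9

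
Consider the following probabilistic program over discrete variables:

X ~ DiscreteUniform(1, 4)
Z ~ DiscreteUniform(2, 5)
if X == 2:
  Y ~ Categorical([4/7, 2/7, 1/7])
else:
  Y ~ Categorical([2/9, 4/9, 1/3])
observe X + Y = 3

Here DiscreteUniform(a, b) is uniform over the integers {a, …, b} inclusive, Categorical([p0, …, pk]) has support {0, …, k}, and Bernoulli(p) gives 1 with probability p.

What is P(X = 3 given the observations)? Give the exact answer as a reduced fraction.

Enumerate traces; 12 have nonzero weight after conditioning:
  (X=1, Z=2, Y=2) weight 1/48
  (X=1, Z=3, Y=2) weight 1/48
  (X=1, Z=4, Y=2) weight 1/48
  (X=1, Z=5, Y=2) weight 1/48
  (X=2, Z=2, Y=1) weight 1/56
  (X=2, Z=3, Y=1) weight 1/56
  (X=2, Z=4, Y=1) weight 1/56
  (X=2, Z=5, Y=1) weight 1/56
  (X=3, Z=2, Y=0) weight 1/72
  … 3 more
Group by X:
  weight(X=1) = 1/12
  weight(X=2) = 1/14
  weight(X=3) = 1/18
Total weight = 1/12 + 1/14 + 1/18 = 53/252
P(X=1 | obs) = 1/12 / 53/252 = 21/53
P(X=2 | obs) = 1/14 / 53/252 = 18/53
P(X=3 | obs) = 1/18 / 53/252 = 14/53

P(X = 3 | obs) = 14/53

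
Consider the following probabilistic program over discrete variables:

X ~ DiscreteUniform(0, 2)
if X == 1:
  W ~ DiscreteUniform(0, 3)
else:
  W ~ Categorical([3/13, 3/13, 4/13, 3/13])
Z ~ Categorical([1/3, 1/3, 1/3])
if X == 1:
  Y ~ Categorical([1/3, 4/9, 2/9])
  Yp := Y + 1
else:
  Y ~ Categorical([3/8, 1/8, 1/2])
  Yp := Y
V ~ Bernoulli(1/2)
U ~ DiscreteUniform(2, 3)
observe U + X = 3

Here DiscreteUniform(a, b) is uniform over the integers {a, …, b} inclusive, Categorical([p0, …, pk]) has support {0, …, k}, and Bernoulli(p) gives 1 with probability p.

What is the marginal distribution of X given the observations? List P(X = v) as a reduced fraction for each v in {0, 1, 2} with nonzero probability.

Enumerate traces; 144 have nonzero weight after conditioning:
  (X=0, W=0, Z=0, Y=0, V=0, U=3) weight 1/416
  (X=0, W=0, Z=0, Y=0, V=1, U=3) weight 1/416
  (X=0, W=0, Z=0, Y=1, V=0, U=3) weight 1/1248
  (X=0, W=0, Z=0, Y=1, V=1, U=3) weight 1/1248
  (X=0, W=0, Z=0, Y=2, V=0, U=3) weight 1/312
  (X=0, W=0, Z=0, Y=2, V=1, U=3) weight 1/312
  (X=0, W=0, Z=1, Y=0, V=0, U=3) weight 1/416
  (X=0, W=0, Z=1, Y=0, V=1, U=3) weight 1/416
  (X=1, W=0, Z=0, Y=0, V=0, U=2) weight 1/432
  … 135 more
Group by X:
  weight(X=0) = 1/6
  weight(X=1) = 1/6
Total weight = 1/6 + 1/6 = 1/3
P(X=0 | obs) = 1/6 / 1/3 = 1/2
P(X=1 | obs) = 1/6 / 1/3 = 1/2

P(X=0) = 1/2, P(X=1) = 1/2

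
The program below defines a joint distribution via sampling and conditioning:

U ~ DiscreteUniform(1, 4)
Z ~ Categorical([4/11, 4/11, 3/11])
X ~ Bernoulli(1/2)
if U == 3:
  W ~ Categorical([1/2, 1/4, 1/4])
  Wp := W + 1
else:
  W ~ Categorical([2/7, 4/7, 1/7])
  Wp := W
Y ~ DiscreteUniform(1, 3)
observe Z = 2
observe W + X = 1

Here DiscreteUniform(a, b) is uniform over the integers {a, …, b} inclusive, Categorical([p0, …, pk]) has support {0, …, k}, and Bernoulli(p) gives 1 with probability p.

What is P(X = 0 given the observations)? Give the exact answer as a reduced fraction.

P(X = 0 | obs) = 55/93

Enumerate traces; 24 have nonzero weight after conditioning:
  (U=1, Z=2, X=0, W=1, Y=1) weight 1/154
  (U=1, Z=2, X=0, W=1, Y=2) weight 1/154
  (U=1, Z=2, X=0, W=1, Y=3) weight 1/154
  (U=1, Z=2, X=1, W=0, Y=1) weight 1/308
  (U=1, Z=2, X=1, W=0, Y=2) weight 1/308
  (U=1, Z=2, X=1, W=0, Y=3) weight 1/308
  (U=2, Z=2, X=0, W=1, Y=1) weight 1/154
  (U=2, Z=2, X=0, W=1, Y=2) weight 1/154
  … 16 more
Group by X:
  weight(X=0) = 15/224
  weight(X=1) = 57/1232
Total weight = 15/224 + 57/1232 = 279/2464
P(X=0 | obs) = 15/224 / 279/2464 = 55/93
P(X=1 | obs) = 57/1232 / 279/2464 = 38/93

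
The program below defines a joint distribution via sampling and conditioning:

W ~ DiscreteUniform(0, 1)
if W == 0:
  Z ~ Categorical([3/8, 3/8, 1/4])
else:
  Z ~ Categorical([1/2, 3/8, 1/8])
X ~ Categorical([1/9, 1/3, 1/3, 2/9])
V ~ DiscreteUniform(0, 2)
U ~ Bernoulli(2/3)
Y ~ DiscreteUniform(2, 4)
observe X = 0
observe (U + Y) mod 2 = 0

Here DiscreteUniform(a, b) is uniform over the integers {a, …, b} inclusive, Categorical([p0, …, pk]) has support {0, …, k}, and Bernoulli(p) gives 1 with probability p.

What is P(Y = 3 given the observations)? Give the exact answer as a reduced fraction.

Enumerate traces; 54 have nonzero weight after conditioning:
  (W=0, Z=0, X=0, V=0, U=0, Y=2) weight 1/1296
  (W=0, Z=0, X=0, V=0, U=0, Y=4) weight 1/1296
  (W=0, Z=0, X=0, V=0, U=1, Y=3) weight 1/648
  (W=0, Z=0, X=0, V=1, U=0, Y=2) weight 1/1296
  (W=0, Z=0, X=0, V=1, U=0, Y=4) weight 1/1296
  (W=0, Z=0, X=0, V=1, U=1, Y=3) weight 1/648
  (W=0, Z=0, X=0, V=2, U=0, Y=2) weight 1/1296
  (W=0, Z=0, X=0, V=2, U=0, Y=4) weight 1/1296
  … 46 more
Group by Y:
  weight(Y=2) = 1/81
  weight(Y=3) = 2/81
  weight(Y=4) = 1/81
Total weight = 1/81 + 2/81 + 1/81 = 4/81
P(Y=2 | obs) = 1/81 / 4/81 = 1/4
P(Y=3 | obs) = 2/81 / 4/81 = 1/2
P(Y=4 | obs) = 1/81 / 4/81 = 1/4

P(Y = 3 | obs) = 1/2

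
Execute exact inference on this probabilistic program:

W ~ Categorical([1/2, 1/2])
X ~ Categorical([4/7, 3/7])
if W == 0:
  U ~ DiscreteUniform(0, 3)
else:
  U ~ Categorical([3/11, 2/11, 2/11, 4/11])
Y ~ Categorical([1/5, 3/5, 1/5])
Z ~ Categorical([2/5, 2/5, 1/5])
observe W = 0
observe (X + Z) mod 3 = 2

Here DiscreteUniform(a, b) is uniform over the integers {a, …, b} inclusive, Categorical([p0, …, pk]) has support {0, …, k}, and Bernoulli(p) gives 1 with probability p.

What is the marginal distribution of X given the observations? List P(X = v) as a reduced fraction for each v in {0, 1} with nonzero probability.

Enumerate traces; 24 have nonzero weight after conditioning:
  (W=0, X=0, U=0, Y=0, Z=2) weight 1/350
  (W=0, X=0, U=0, Y=1, Z=2) weight 3/350
  (W=0, X=0, U=0, Y=2, Z=2) weight 1/350
  (W=0, X=0, U=1, Y=0, Z=2) weight 1/350
  (W=0, X=0, U=1, Y=1, Z=2) weight 3/350
  (W=0, X=0, U=1, Y=2, Z=2) weight 1/350
  (W=0, X=0, U=2, Y=0, Z=2) weight 1/350
  (W=0, X=0, U=2, Y=1, Z=2) weight 3/350
  (W=0, X=1, U=0, Y=0, Z=1) weight 3/700
  … 15 more
Group by X:
  weight(X=0) = 2/35
  weight(X=1) = 3/35
Total weight = 2/35 + 3/35 = 1/7
P(X=0 | obs) = 2/35 / 1/7 = 2/5
P(X=1 | obs) = 3/35 / 1/7 = 3/5

P(X=0) = 2/5, P(X=1) = 3/5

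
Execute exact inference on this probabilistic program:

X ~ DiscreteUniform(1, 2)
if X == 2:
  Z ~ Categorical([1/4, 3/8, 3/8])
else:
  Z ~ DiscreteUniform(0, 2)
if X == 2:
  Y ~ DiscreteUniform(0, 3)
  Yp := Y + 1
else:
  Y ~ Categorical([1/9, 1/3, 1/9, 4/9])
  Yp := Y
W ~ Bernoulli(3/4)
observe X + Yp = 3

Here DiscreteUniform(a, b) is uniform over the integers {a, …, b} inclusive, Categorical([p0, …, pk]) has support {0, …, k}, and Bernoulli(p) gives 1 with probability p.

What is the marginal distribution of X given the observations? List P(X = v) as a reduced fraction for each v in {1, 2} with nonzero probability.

P(X=1) = 4/13, P(X=2) = 9/13

Enumerate traces; 12 have nonzero weight after conditioning:
  (X=1, Z=0, Y=2, W=0) weight 1/216
  (X=1, Z=0, Y=2, W=1) weight 1/72
  (X=1, Z=1, Y=2, W=0) weight 1/216
  (X=1, Z=1, Y=2, W=1) weight 1/72
  (X=1, Z=2, Y=2, W=0) weight 1/216
  (X=1, Z=2, Y=2, W=1) weight 1/72
  (X=2, Z=0, Y=0, W=0) weight 1/128
  (X=2, Z=0, Y=0, W=1) weight 3/128
  … 4 more
Group by X:
  weight(X=1) = 1/18
  weight(X=2) = 1/8
Total weight = 1/18 + 1/8 = 13/72
P(X=1 | obs) = 1/18 / 13/72 = 4/13
P(X=2 | obs) = 1/8 / 13/72 = 9/13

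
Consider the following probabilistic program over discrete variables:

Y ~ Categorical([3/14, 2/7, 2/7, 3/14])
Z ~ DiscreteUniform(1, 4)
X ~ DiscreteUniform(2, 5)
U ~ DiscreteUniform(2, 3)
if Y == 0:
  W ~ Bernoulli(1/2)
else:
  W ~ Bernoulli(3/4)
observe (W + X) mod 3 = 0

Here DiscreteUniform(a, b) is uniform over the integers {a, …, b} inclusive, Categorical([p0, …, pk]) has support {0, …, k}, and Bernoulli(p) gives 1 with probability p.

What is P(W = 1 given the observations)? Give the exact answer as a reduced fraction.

Enumerate traces; 96 have nonzero weight after conditioning:
  (Y=0, Z=1, X=2, U=2, W=1) weight 3/896
  (Y=0, Z=1, X=2, U=3, W=1) weight 3/896
  (Y=0, Z=1, X=3, U=2, W=0) weight 3/896
  (Y=0, Z=1, X=3, U=3, W=0) weight 3/896
  (Y=0, Z=1, X=5, U=2, W=1) weight 3/896
  (Y=0, Z=1, X=5, U=3, W=1) weight 3/896
  (Y=0, Z=2, X=2, U=2, W=1) weight 3/896
  (Y=0, Z=2, X=2, U=3, W=1) weight 3/896
  … 88 more
Group by W:
  weight(W=0) = 17/224
  weight(W=1) = 39/112
Total weight = 17/224 + 39/112 = 95/224
P(W=0 | obs) = 17/224 / 95/224 = 17/95
P(W=1 | obs) = 39/112 / 95/224 = 78/95

P(W = 1 | obs) = 78/95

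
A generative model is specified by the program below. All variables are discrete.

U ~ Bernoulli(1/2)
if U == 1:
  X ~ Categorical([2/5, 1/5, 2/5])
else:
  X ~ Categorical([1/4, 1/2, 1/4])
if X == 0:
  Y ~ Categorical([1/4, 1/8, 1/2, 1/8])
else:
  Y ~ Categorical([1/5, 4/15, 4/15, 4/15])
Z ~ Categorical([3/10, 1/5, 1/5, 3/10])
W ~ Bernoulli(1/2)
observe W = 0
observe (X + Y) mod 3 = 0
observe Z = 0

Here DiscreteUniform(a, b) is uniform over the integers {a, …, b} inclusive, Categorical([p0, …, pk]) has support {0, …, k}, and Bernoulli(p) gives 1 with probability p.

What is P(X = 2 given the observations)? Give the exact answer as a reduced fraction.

P(X = 2 | obs) = 416/1449

Enumerate traces; 8 have nonzero weight after conditioning:
  (U=0, X=0, Y=0, Z=0, W=0) weight 3/640
  (U=0, X=0, Y=3, Z=0, W=0) weight 3/1280
  (U=0, X=1, Y=2, Z=0, W=0) weight 1/100
  (U=0, X=2, Y=1, Z=0, W=0) weight 1/200
  (U=1, X=0, Y=0, Z=0, W=0) weight 3/400
  (U=1, X=0, Y=3, Z=0, W=0) weight 3/800
  (U=1, X=1, Y=2, Z=0, W=0) weight 1/250
  (U=1, X=2, Y=1, Z=0, W=0) weight 1/125
Group by X:
  weight(X=0) = 117/6400
  weight(X=1) = 7/500
  weight(X=2) = 13/1000
Total weight = 117/6400 + 7/500 + 13/1000 = 1449/32000
P(X=0 | obs) = 117/6400 / 1449/32000 = 65/161
P(X=1 | obs) = 7/500 / 1449/32000 = 64/207
P(X=2 | obs) = 13/1000 / 1449/32000 = 416/1449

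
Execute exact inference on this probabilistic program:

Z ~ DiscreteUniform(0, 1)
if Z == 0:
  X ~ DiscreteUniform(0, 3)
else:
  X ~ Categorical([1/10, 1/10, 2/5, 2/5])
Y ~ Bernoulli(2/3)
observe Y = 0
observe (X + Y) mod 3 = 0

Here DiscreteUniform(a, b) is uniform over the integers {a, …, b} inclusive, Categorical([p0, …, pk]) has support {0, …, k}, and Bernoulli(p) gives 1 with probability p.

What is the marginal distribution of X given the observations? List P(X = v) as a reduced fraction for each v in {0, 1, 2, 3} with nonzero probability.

P(X=0) = 7/20, P(X=3) = 13/20

Enumerate traces; 4 have nonzero weight after conditioning:
  (Z=0, X=0, Y=0) weight 1/24
  (Z=0, X=3, Y=0) weight 1/24
  (Z=1, X=0, Y=0) weight 1/60
  (Z=1, X=3, Y=0) weight 1/15
Group by X:
  weight(X=0) = 7/120
  weight(X=3) = 13/120
Total weight = 7/120 + 13/120 = 1/6
P(X=0 | obs) = 7/120 / 1/6 = 7/20
P(X=3 | obs) = 13/120 / 1/6 = 13/20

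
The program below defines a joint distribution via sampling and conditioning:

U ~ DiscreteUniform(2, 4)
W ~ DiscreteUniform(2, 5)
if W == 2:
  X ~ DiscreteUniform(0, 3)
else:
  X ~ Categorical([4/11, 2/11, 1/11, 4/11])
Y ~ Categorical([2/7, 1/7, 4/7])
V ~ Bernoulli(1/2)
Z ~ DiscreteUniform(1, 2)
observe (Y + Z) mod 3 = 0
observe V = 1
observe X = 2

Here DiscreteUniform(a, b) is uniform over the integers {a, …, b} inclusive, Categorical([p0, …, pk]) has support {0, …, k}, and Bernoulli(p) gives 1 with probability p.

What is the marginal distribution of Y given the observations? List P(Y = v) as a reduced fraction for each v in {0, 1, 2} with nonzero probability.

Enumerate traces; 24 have nonzero weight after conditioning:
  (U=2, W=2, X=2, Y=1, V=1, Z=2) weight 1/1344
  (U=2, W=2, X=2, Y=2, V=1, Z=1) weight 1/336
  (U=2, W=3, X=2, Y=1, V=1, Z=2) weight 1/3696
  (U=2, W=3, X=2, Y=2, V=1, Z=1) weight 1/924
  (U=2, W=4, X=2, Y=1, V=1, Z=2) weight 1/3696
  (U=2, W=4, X=2, Y=2, V=1, Z=1) weight 1/924
  (U=2, W=5, X=2, Y=1, V=1, Z=2) weight 1/3696
  (U=2, W=5, X=2, Y=2, V=1, Z=1) weight 1/924
  … 16 more
Group by Y:
  weight(Y=1) = 23/4928
  weight(Y=2) = 23/1232
Total weight = 23/4928 + 23/1232 = 115/4928
P(Y=1 | obs) = 23/4928 / 115/4928 = 1/5
P(Y=2 | obs) = 23/1232 / 115/4928 = 4/5

P(Y=1) = 1/5, P(Y=2) = 4/5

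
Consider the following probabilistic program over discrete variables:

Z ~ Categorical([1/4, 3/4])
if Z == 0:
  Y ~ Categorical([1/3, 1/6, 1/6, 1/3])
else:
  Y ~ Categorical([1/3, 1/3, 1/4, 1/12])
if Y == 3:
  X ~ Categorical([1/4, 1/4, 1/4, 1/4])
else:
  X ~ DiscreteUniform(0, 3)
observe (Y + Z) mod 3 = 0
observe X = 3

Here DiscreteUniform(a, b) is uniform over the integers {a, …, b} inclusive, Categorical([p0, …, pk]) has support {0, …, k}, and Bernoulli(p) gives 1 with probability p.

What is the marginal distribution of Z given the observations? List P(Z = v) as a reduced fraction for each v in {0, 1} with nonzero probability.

P(Z=0) = 8/17, P(Z=1) = 9/17

Enumerate traces; 3 have nonzero weight after conditioning:
  (Z=0, Y=0, X=3) weight 1/48
  (Z=0, Y=3, X=3) weight 1/48
  (Z=1, Y=2, X=3) weight 3/64
Group by Z:
  weight(Z=0) = 1/24
  weight(Z=1) = 3/64
Total weight = 1/24 + 3/64 = 17/192
P(Z=0 | obs) = 1/24 / 17/192 = 8/17
P(Z=1 | obs) = 3/64 / 17/192 = 9/17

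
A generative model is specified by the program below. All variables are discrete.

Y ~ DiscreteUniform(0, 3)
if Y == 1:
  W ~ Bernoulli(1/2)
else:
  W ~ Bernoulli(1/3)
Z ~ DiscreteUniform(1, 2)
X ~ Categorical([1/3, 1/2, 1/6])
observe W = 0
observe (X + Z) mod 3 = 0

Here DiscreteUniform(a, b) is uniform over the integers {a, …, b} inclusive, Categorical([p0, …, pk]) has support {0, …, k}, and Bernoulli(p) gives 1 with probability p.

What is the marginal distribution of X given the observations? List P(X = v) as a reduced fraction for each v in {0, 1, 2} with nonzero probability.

Enumerate traces; 8 have nonzero weight after conditioning:
  (Y=0, W=0, Z=1, X=2) weight 1/72
  (Y=0, W=0, Z=2, X=1) weight 1/24
  (Y=1, W=0, Z=1, X=2) weight 1/96
  (Y=1, W=0, Z=2, X=1) weight 1/32
  (Y=2, W=0, Z=1, X=2) weight 1/72
  (Y=2, W=0, Z=2, X=1) weight 1/24
  (Y=3, W=0, Z=1, X=2) weight 1/72
  (Y=3, W=0, Z=2, X=1) weight 1/24
Group by X:
  weight(X=1) = 5/32
  weight(X=2) = 5/96
Total weight = 5/32 + 5/96 = 5/24
P(X=1 | obs) = 5/32 / 5/24 = 3/4
P(X=2 | obs) = 5/96 / 5/24 = 1/4

P(X=1) = 3/4, P(X=2) = 1/4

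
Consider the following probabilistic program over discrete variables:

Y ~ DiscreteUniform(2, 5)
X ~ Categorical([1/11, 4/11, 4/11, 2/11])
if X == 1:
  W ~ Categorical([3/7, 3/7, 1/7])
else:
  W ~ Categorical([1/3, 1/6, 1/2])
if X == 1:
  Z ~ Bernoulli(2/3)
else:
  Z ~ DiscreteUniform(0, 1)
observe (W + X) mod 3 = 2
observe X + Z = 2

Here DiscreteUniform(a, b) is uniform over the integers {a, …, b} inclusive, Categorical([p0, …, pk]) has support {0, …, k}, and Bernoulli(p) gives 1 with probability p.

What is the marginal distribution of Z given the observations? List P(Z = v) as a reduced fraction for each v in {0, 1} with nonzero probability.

Enumerate traces; 8 have nonzero weight after conditioning:
  (Y=2, X=1, W=1, Z=1) weight 2/77
  (Y=2, X=2, W=0, Z=0) weight 1/66
  (Y=3, X=1, W=1, Z=1) weight 2/77
  (Y=3, X=2, W=0, Z=0) weight 1/66
  (Y=4, X=1, W=1, Z=1) weight 2/77
  (Y=4, X=2, W=0, Z=0) weight 1/66
  (Y=5, X=1, W=1, Z=1) weight 2/77
  (Y=5, X=2, W=0, Z=0) weight 1/66
Group by Z:
  weight(Z=0) = 2/33
  weight(Z=1) = 8/77
Total weight = 2/33 + 8/77 = 38/231
P(Z=0 | obs) = 2/33 / 38/231 = 7/19
P(Z=1 | obs) = 8/77 / 38/231 = 12/19

P(Z=0) = 7/19, P(Z=1) = 12/19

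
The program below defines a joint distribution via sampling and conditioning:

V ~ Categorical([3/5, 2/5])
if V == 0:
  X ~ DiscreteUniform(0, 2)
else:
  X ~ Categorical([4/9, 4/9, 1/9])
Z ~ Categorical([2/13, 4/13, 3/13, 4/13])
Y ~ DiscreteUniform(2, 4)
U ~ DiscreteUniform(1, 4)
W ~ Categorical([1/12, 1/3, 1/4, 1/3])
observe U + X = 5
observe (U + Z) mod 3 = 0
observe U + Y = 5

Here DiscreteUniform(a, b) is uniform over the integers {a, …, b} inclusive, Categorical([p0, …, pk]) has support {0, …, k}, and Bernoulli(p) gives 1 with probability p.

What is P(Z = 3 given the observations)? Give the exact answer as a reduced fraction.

Enumerate traces; 16 have nonzero weight after conditioning:
  (V=0, X=2, Z=0, Y=2, U=3, W=0) weight 1/4680
  (V=0, X=2, Z=0, Y=2, U=3, W=1) weight 1/1170
  (V=0, X=2, Z=0, Y=2, U=3, W=2) weight 1/1560
  (V=0, X=2, Z=0, Y=2, U=3, W=3) weight 1/1170
  (V=0, X=2, Z=3, Y=2, U=3, W=0) weight 1/2340
  (V=0, X=2, Z=3, Y=2, U=3, W=1) weight 1/585
  (V=0, X=2, Z=3, Y=2, U=3, W=2) weight 1/780
  (V=0, X=2, Z=3, Y=2, U=3, W=3) weight 1/585
  … 8 more
Group by Z:
  weight(Z=0) = 11/3510
  weight(Z=3) = 11/1755
Total weight = 11/3510 + 11/1755 = 11/1170
P(Z=0 | obs) = 11/3510 / 11/1170 = 1/3
P(Z=3 | obs) = 11/1755 / 11/1170 = 2/3

P(Z = 3 | obs) = 2/3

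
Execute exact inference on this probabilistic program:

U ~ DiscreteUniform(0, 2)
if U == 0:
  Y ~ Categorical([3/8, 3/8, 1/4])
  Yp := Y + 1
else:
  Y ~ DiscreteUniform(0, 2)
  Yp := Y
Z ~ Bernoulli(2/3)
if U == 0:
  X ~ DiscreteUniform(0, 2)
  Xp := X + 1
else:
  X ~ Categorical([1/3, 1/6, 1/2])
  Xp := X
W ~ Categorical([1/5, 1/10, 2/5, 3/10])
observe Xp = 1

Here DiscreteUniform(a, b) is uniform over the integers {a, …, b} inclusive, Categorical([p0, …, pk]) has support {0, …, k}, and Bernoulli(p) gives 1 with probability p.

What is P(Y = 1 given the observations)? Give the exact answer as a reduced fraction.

P(Y = 1 | obs) = 17/48

Enumerate traces; 72 have nonzero weight after conditioning:
  (U=0, Y=0, Z=0, X=0, W=0) weight 1/360
  (U=0, Y=0, Z=0, X=0, W=1) weight 1/720
  (U=0, Y=0, Z=0, X=0, W=2) weight 1/180
  (U=0, Y=0, Z=0, X=0, W=3) weight 1/240
  (U=0, Y=0, Z=1, X=0, W=0) weight 1/180
  (U=0, Y=0, Z=1, X=0, W=1) weight 1/360
  (U=0, Y=0, Z=1, X=0, W=2) weight 1/90
  (U=0, Y=0, Z=1, X=0, W=3) weight 1/120
  (U=0, Y=1, Z=0, X=0, W=0) weight 1/360
  (U=0, Y=2, Z=0, X=0, W=0) weight 1/540
  … 62 more
Group by Y:
  weight(Y=0) = 17/216
  weight(Y=1) = 17/216
  weight(Y=2) = 7/108
Total weight = 17/216 + 17/216 + 7/108 = 2/9
P(Y=0 | obs) = 17/216 / 2/9 = 17/48
P(Y=1 | obs) = 17/216 / 2/9 = 17/48
P(Y=2 | obs) = 7/108 / 2/9 = 7/24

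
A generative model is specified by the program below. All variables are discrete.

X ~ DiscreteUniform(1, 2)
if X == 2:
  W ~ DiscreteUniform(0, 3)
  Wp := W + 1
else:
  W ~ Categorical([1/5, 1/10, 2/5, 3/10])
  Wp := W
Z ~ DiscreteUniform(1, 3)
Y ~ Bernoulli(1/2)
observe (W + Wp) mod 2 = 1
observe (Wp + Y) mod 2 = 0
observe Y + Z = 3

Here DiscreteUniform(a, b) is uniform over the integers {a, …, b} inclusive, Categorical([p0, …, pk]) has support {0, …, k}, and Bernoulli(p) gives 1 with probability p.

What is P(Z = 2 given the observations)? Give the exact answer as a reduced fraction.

Enumerate traces; 4 have nonzero weight after conditioning:
  (X=2, W=0, Z=2, Y=1) weight 1/48
  (X=2, W=1, Z=3, Y=0) weight 1/48
  (X=2, W=2, Z=2, Y=1) weight 1/48
  (X=2, W=3, Z=3, Y=0) weight 1/48
Group by Z:
  weight(Z=2) = 1/24
  weight(Z=3) = 1/24
Total weight = 1/24 + 1/24 = 1/12
P(Z=2 | obs) = 1/24 / 1/12 = 1/2
P(Z=3 | obs) = 1/24 / 1/12 = 1/2

P(Z = 2 | obs) = 1/2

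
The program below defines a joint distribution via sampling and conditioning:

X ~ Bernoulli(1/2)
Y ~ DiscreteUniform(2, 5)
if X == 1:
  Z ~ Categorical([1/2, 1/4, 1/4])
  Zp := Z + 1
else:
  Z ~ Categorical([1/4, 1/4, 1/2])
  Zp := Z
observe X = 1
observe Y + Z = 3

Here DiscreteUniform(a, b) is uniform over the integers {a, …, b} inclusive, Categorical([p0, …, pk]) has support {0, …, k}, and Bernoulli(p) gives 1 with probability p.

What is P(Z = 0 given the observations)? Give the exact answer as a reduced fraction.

Enumerate traces; 2 have nonzero weight after conditioning:
  (X=1, Y=2, Z=1) weight 1/32
  (X=1, Y=3, Z=0) weight 1/16
Group by Z:
  weight(Z=0) = 1/16
  weight(Z=1) = 1/32
Total weight = 1/16 + 1/32 = 3/32
P(Z=0 | obs) = 1/16 / 3/32 = 2/3
P(Z=1 | obs) = 1/32 / 3/32 = 1/3

P(Z = 0 | obs) = 2/3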